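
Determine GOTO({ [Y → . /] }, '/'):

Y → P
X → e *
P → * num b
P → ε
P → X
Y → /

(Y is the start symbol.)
{ [Y → / .] }

GOTO(I, '/') = CLOSURE({ [A → αX.β] : [A → α.Xβ] ∈ I, X = '/' })

Items with dot before '/', with the dot advanced:
  [Y → . /] → [Y → / .]
Closure adds nothing (no advanced item has the dot before a non-terminal).

GOTO = { [Y → / .] }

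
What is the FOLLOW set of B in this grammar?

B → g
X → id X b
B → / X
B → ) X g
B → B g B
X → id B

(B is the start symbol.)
{ $, 'b', 'g' }

B is the start symbol, so $ ∈ FOLLOW(B).
In B → B g B: B is followed by g B, add FIRST(g B) \ {ε} = { 'g' }
In B → B g B: B is at the end; this adds FOLLOW(B) to itself — nothing new
In X → id B: B is at the end, add FOLLOW(X)

The FOLLOW sets referred to above (computed the same way, to a fixed point):
  FOLLOW(X) = { $, 'b', 'g' }

Taking the union: FOLLOW(B) = { $, 'b', 'g' }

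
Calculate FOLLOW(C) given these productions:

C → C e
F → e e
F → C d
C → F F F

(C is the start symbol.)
C is the start symbol, so $ ∈ FOLLOW(C).
In C → C e: C is followed by e, add FIRST(e) \ {ε} = { 'e' }
In F → C d: C is followed by d, add FIRST(d) \ {ε} = { 'd' }

Taking the union: FOLLOW(C) = { $, 'd', 'e' }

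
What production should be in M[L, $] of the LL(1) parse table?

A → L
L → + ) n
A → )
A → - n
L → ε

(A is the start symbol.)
L → ε

To find M[L, $], we find productions for L where $ is in the predict set (PREDICT(N → α) = (FIRST(α) \ {ε}) ∪ (FOLLOW(N) if α ⇒* ε)).

Relevant sets:
  FOLLOW(L) = { $ }

L → + ) n: PREDICT = { '+' }
L → ε: PREDICT = { $ }
  $ is in predict set, so this production goes in M[L, $]

M[L, $] = L → ε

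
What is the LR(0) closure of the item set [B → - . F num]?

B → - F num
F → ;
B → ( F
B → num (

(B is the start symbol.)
{ [B → - . F num], [F → . ;] }

Start with: [B → - . F num]
  [B → - . F num] has the dot before F: add [F → . ;]
No further items can be added.

CLOSURE = { [B → - . F num], [F → . ;] }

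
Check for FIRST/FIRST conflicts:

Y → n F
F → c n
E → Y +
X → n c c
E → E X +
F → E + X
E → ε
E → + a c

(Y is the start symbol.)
Yes. E → Y '+' / E → E X '+' on { 'n' }; E → E X '+' / E → '+' a c on { '+' }

A FIRST/FIRST conflict occurs when two productions N → α and N → β for the same non-terminal have FIRST(α) ∩ FIRST(β) ≠ ∅ (with ε ∈ FIRST of a nullable right-hand side, so two nullable alternatives also conflict).

FIRST sets of the non-terminals at (or reachable through a nullable prefix from) the front of some alternative:
  FIRST(E) = { '+', 'n', ε }
  FIRST(Y) = { 'n' }
  FIRST(X) = { 'n' }

Productions for F:
  F → c n: FIRST = { 'c' }
  F → E + X: FIRST = { '+', 'n' }
Productions for E:
  E → Y +: FIRST = { 'n' }
  E → E X +: FIRST = { '+', 'n' }
  E → ε: FIRST = { ε }
  E → + a c: FIRST = { '+' }
Y, X have only one production, so no FIRST/FIRST conflict is possible there.

Conflict for E: E → Y + and E → E X +
  Overlap: { 'n' }
Conflict for E: E → E X + and E → + a c
  Overlap: { '+' }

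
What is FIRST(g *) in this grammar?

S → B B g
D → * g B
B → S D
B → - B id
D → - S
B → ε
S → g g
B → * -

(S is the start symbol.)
To compute FIRST(g *), process the symbols left to right:
Symbol g is a terminal. Add 'g' and stop.
FIRST(g *) = { 'g' }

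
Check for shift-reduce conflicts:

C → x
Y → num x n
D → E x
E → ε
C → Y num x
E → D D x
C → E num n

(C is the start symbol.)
Yes — I0: [E → .] vs [C → . x]; I14: [E → .] vs [E → D D . x]

Augment with C' → C and build the canonical LR(0) collection (I0 = CLOSURE({[C' → . C]}), then GOTO on every symbol after a dot until no new states appear). It has 17 states:
  I0: { [C → . E num n], [C → . Y num x], [C → . x], [C' → . C], [D → . E x], [E → . D D x], [E → .], [Y → . num x n] }  — shift, reduce
  I1: { [C' → C .] }  — accept
  I2: { [D → . E x], [E → . D D x], [E → .], [E → D . D x] }  — reduce
  I3: { [C → E . num n], [D → E . x] }  — shift
  I4: { [C → Y . num x] }  — shift
  I5: { [Y → num . x n] }  — shift
  I6: { [C → x .] }  — reduce
  I7: { [Y → num x . n] }  — shift
  I8: { [Y → num x n .] }  — reduce
  I9: { [C → Y num . x] }  — shift
  I10: { [C → Y num x .] }  — reduce
  I11: { [C → E num . n] }  — shift
  I12: { [D → E x .] }  — reduce
  I13: { [C → E num n .] }  — reduce
  I14: { [D → . E x], [E → . D D x], [E → .], [E → D . D x], [E → D D . x] }  — shift, reduce
  I15: { [D → E . x] }  — shift
  I16: { [E → D D x .] }  — reduce

I0 contains reduce item [E → .] and shift items [C → . x], [Y → . num x n] — shift-reduce conflict.
I14 contains reduce item [E → .] and shift item [E → D D . x] — shift-reduce conflict.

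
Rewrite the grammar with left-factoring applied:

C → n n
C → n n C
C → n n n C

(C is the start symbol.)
Left-factoring transforms A → αβ₁ | αβ₂ into A → αA' and A' → β₁ | β₂
(α is the longest common prefix among the alternatives). Repeat until
no nonterminal has two alternatives with a common prefix.

Round 1: C has alternatives sharing prefix 'n n'. Introduce C': C → n n C'
  Add: C' → ε
  Add: C' → C
  Add: C' → n C

No remaining common prefixes — done.

Resulting grammar:
C → n n C'
C' → ε
C' → C
C' → n C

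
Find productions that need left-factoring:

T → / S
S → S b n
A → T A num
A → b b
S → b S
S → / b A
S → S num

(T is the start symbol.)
Yes, S has productions with common prefix 'S'

Left-factoring is needed when two productions for the same non-terminal
share a common prefix on the right-hand side.

Productions for S:
  S → S b n
  S → b S
  S → / b A
  S → S num
Productions for A:
  A → T A num
  A → b b

Found common prefix 'S' in productions for S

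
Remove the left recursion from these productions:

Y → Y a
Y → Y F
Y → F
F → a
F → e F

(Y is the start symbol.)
Y → F Y'
Y' → a Y'
Y' → F Y'
Y' → ε
F → a
F → e F

Y is directly left-recursive. The standard transformation for
  A → A α₁ | ... | A α_m | β₁ | ... | β_n
is
  A  → β₁ A' | ... | β_n A'
  A' → α₁ A' | ... | α_m A' | ε

Y → F becomes Y → F Y'
Y → Y a becomes Y' → a Y'
Y → Y F becomes Y' → F Y'
Add Y' → ε

Productions for other non-terminals are unchanged:
  F → a
  F → e F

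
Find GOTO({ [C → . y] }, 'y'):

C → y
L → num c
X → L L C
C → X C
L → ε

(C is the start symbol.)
GOTO(I, 'y') = CLOSURE({ [A → αX.β] : [A → α.Xβ] ∈ I, X = 'y' })

Items with dot before 'y', with the dot advanced:
  [C → . y] → [C → y .]
Closure adds nothing (no advanced item has the dot before a non-terminal).

GOTO = { [C → y .] }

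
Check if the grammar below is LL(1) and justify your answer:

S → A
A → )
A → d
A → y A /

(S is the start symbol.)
Yes, the grammar is LL(1).

A grammar is LL(1) if for each non-terminal N with multiple productions, the predict sets of those productions are pairwise disjoint, where PREDICT(N → α) = (FIRST(α) \ {ε}) ∪ (FOLLOW(N) if α ⇒* ε).

For A:
  PREDICT(A → ')') = { ')' }
  PREDICT(A → d) = { 'd' }
  PREDICT(A → y A '/') = { 'y' }
S has a single production, so nothing to check there.

All predict sets are disjoint. The grammar IS LL(1).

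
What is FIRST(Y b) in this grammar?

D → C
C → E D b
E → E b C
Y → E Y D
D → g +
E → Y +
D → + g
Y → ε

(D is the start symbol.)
FIRST sets of the non-terminals involved (from the grammar, by fixed-point iteration):
  FIRST(Y) = { '+', ε }

To compute FIRST(Y b), process the symbols left to right:
Symbol Y is a non-terminal. Add FIRST(Y) \ {ε} = { '+' }
Y is nullable (ε ∈ FIRST(Y)), continue to the next symbol.
Symbol b is a terminal. Add 'b' and stop.
FIRST(Y b) = { '+', 'b' }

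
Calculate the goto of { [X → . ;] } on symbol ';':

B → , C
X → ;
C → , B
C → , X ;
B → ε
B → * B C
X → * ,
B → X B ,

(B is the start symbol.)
GOTO(I, ';') = CLOSURE({ [A → αX.β] : [A → α.Xβ] ∈ I, X = ';' })

Items with dot before ';', with the dot advanced:
  [X → . ;] → [X → ; .]
Closure adds nothing (no advanced item has the dot before a non-terminal).

GOTO = { [X → ; .] }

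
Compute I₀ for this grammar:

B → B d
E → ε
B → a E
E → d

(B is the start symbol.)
First, augment the grammar with B' → B
I₀ = CLOSURE({ [B' → . B] }):
  [B' → . B] has the dot before B: add [B → . B d], [B → . a E]
No further items can be added.

I₀ = { [B → . B d], [B → . a E], [B' → . B] }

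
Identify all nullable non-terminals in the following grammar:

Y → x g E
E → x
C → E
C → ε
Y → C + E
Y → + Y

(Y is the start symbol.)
A non-terminal is nullable if it can derive ε (the empty string): either it has an ε-production, or it has a production whose right-hand side consists entirely of nullable non-terminals.

ε-productions: C → ε
So C is immediately nullable.
No further non-terminal can be added: every production for the remaining non-terminals contains a terminal or a non-nullable non-terminal.
Nullable = { 'C' }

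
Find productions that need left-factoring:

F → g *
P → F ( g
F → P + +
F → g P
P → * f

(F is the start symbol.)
Left-factoring is needed when two productions for the same non-terminal
share a common prefix on the right-hand side.

Productions for F:
  F → g *
  F → P + +
  F → g P
Productions for P:
  P → F ( g
  P → * f

Found common prefix 'g' in productions for F

Answer: Yes, F has productions with common prefix 'g'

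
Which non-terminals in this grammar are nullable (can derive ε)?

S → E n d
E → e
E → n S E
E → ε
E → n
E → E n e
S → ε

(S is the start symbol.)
A non-terminal is nullable if it can derive ε (the empty string): either it has an ε-production, or it has a production whose right-hand side consists entirely of nullable non-terminals.

ε-productions: E → ε, S → ε
So E, S are immediately nullable.
Every non-terminal is now nullable.
Nullable = { 'E', 'S' }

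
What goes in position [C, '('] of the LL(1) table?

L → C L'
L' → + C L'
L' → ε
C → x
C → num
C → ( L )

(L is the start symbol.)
To find M[C, '('], we find productions for C where '(' is in the predict set (PREDICT(N → α) = (FIRST(α) \ {ε}) ∪ (FOLLOW(N) if α ⇒* ε)).

C → x: PREDICT = { 'x' }
C → num: PREDICT = { 'num' }
C → ( L ): PREDICT = { '(' }
  '(' is in predict set, so this production goes in M[C, '(']

M[C, '('] = C → ( L )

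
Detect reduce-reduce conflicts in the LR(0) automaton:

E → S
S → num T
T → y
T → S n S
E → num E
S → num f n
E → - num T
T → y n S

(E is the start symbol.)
A reduce-reduce conflict occurs when an LR(0) state has two complete items [A → α .] and [B → β .] — both call for a reduction, and with no lookahead the parser cannot choose between them.

Augment with E' → E and build the canonical LR(0) collection (I0 = CLOSURE({[E' → . E]}), then GOTO on every symbol after a dot until no new states appear). It has 19 states:
  I0: { [E → . - num T], [E → . S], [E → . num E], [E' → . E], [S → . num T], [S → . num f n] }  — shift
  I1: { [E → - . num T] }  — shift
  I2: { [E' → E .] }  — accept
  I3: { [E → S .] }  — reduce
  I4: { [E → . - num T], [E → . S], [E → . num E], [E → num . E], [S → . num T], [S → . num f n], [S → num . T], [S → num . f n], [T → . S n S], [T → . y n S], [T → . y] }  — shift
  I5: { [E → num E .] }  — reduce
  I6: { [E → S .], [T → S . n S] }  — shift, reduce
  I7: { [S → num T .] }  — reduce
  I8: { [S → num f . n] }  — shift
  I9: { [T → y . n S], [T → y .] }  — shift, reduce
  I10: { [S → . num T], [S → . num f n], [T → y n . S] }  — shift
  I11: { [T → y n S .] }  — reduce
  I12: { [S → . num T], [S → . num f n], [S → num . T], [S → num . f n], [T → . S n S], [T → . y n S], [T → . y] }  — shift
  I13: { [T → S . n S] }  — shift
  I14: { [S → . num T], [S → . num f n], [T → S n . S] }  — shift
  I15: { [T → S n S .] }  — reduce
  I16: { [S → num f n .] }  — reduce
  I17: { [E → - num . T], [S → . num T], [S → . num f n], [T → . S n S], [T → . y n S], [T → . y] }  — shift
  I18: { [E → - num T .] }  — reduce

No state contains more than one complete item.

Answer: No reduce-reduce conflicts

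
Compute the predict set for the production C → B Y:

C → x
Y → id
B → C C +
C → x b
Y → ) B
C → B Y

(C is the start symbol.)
{ 'x' }

PREDICT(C → B Y) = (FIRST(RHS) \ {ε}) ∪ (FOLLOW(C) if ε ∈ FIRST(RHS), i.e. RHS ⇒* ε)
FIRST(B) = { 'x' }
FIRST(B Y) = { 'x' }
ε ∉ FIRST(B Y), so FOLLOW(C) is not added.
PREDICT(C → B Y) = { 'x' }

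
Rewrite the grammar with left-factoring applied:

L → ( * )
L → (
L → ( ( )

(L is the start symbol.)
Left-factoring transforms A → αβ₁ | αβ₂ into A → αA' and A' → β₁ | β₂
(α is the longest common prefix among the alternatives). Repeat until
no nonterminal has two alternatives with a common prefix.

Round 1: L has alternatives sharing prefix '('. Introduce L': L → ( L'
  Add: L' → * )
  Add: L' → ε
  Add: L' → ( )

No remaining common prefixes — done.

Resulting grammar:
L → ( L'
L' → * )
L' → ε
L' → ( )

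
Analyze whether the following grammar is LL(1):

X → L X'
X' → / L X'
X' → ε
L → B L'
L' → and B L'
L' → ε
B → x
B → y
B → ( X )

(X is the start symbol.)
A grammar is LL(1) if for each non-terminal N with multiple productions, the predict sets of those productions are pairwise disjoint, where PREDICT(N → α) = (FIRST(α) \ {ε}) ∪ (FOLLOW(N) if α ⇒* ε).

Relevant sets:
  FOLLOW(X') = { $, ')' }
  FOLLOW(L') = { $, ')', '/' }

For X':
  PREDICT(X' → '/' L X') = { '/' }
  PREDICT(X' → ε) = { $, ')' }
For L':
  PREDICT(L' → and B L') = { 'and' }
  PREDICT(L' → ε) = { $, ')', '/' }
For B:
  PREDICT(B → x) = { 'x' }
  PREDICT(B → y) = { 'y' }
  PREDICT(B → '(' X ')') = { '(' }
X, L have a single production, so nothing to check there.

All predict sets are disjoint. The grammar IS LL(1).

Answer: Yes, the grammar is LL(1).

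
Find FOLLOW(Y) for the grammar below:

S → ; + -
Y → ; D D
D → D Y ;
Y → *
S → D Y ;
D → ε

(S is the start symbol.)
In D → D Y ;: Y is followed by ';', add FIRST(';') \ {ε} = { ';' }
In S → D Y ;: Y is followed by ';', add FIRST(';') \ {ε} = { ';' }

Taking the union: FOLLOW(Y) = { ';' }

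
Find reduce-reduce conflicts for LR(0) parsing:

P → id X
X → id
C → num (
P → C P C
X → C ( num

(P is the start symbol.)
Augment with P' → P and build the canonical LR(0) collection (I0 = CLOSURE({[P' → . P]}), then GOTO on every symbol after a dot until no new states appear). It has 13 states:
  I0: { [C → . num (], [P → . C P C], [P → . id X], [P' → . P] }  — shift
  I1: { [C → . num (], [P → . C P C], [P → . id X], [P → C . P C] }  — shift
  I2: { [P' → P .] }  — accept
  I3: { [C → . num (], [P → id . X], [X → . C ( num], [X → . id] }  — shift
  I4: { [C → num . (] }  — shift
  I5: { [C → num ( .] }  — reduce
  I6: { [X → C . ( num] }  — shift
  I7: { [P → id X .] }  — reduce
  I8: { [X → id .] }  — reduce
  I9: { [X → C ( . num] }  — shift
  I10: { [X → C ( num .] }  — reduce
  I11: { [C → . num (], [P → C P . C] }  — shift
  I12: { [P → C P C .] }  — reduce

No state contains more than one complete item.

Answer: No reduce-reduce conflicts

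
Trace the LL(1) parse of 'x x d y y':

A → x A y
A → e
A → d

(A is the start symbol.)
LL(1) parsing maintains a stack (initially the start symbol over $) and the input. At each step: if the stack top is a terminal, match it against the current input token; if it is a non-terminal N, replace it with the RHS of M[N, lookahead] (the unique production whose predict set contains the lookahead).

Stack is shown with the top on the left.

Stack      Input        Action
------------------------------
A $        x x d y y $  output A → x A y
x A y $    x x d y y $  match 'x'
A y $      x d y y $    output A → x A y
x A y y $  x d y y $    match 'x'
A y y $    d y y $      output A → d
d y y $    d y y $      match 'd'
y y $      y y $        match 'y'
y $        y $          match 'y'
$          $            accept

The string is accepted.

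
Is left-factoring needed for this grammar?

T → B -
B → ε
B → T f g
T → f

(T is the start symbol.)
Left-factoring is needed when two productions for the same non-terminal
share a common prefix on the right-hand side.

Productions for T:
  T → B -
  T → f
Productions for B:
  B → ε
  B → T f g

No common prefixes found.

Answer: No, left-factoring is not needed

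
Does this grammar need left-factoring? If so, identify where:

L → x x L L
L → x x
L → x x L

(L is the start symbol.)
Left-factoring is needed when two productions for the same non-terminal
share a common prefix on the right-hand side.

Productions for L:
  L → x x L L
  L → x x
  L → x x L

Found common prefix 'x x' in productions for L

Answer: Yes, L has productions with common prefix 'x x'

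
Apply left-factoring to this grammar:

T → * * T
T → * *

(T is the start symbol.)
T → * * T'
T' → T
T' → ε

Left-factoring transforms A → αβ₁ | αβ₂ into A → αA' and A' → β₁ | β₂
(α is the longest common prefix among the alternatives). Repeat until
no nonterminal has two alternatives with a common prefix.

Round 1: T has alternatives sharing prefix '* *'. Introduce T': T → * * T'
  Add: T' → T
  Add: T' → ε

No remaining common prefixes — done.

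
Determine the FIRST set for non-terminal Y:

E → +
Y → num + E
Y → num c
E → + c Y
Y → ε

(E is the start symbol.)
{ 'num', ε }

From Y → num + E:
  - num is a terminal: add 'num' and stop
From Y → num c:
  - num is a terminal: add 'num' and stop
From Y → ε:
  - ε-production, so ε ∈ FIRST(Y)

Collecting: FIRST(Y) = { 'num', ε }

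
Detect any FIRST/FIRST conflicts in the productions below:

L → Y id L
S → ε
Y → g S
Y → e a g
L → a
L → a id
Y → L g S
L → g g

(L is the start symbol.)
Yes. L → Y id L / L → a on { 'a' }; L → Y id L / L → a id on { 'a' }; L → Y id L / L → g g on { 'g' }; L → a / L → a id on { 'a' }; Y → g S / Y → L g S on { 'g' }; Y → e a g / Y → L g S on { 'e' }

A FIRST/FIRST conflict occurs when two productions N → α and N → β for the same non-terminal have FIRST(α) ∩ FIRST(β) ≠ ∅ (with ε ∈ FIRST of a nullable right-hand side, so two nullable alternatives also conflict).

FIRST sets of the non-terminals at (or reachable through a nullable prefix from) the front of some alternative:
  FIRST(Y) = { 'a', 'e', 'g' }
  FIRST(L) = { 'a', 'e', 'g' }

Productions for L:
  L → Y id L: FIRST = { 'a', 'e', 'g' }
  L → a: FIRST = { 'a' }
  L → a id: FIRST = { 'a' }
  L → g g: FIRST = { 'g' }
Productions for Y:
  Y → g S: FIRST = { 'g' }
  Y → e a g: FIRST = { 'e' }
  Y → L g S: FIRST = { 'a', 'e', 'g' }
S has only one production, so no FIRST/FIRST conflict is possible there.

Conflict for L: L → Y id L and L → a
  Overlap: { 'a' }
Conflict for L: L → Y id L and L → a id
  Overlap: { 'a' }
Conflict for L: L → Y id L and L → g g
  Overlap: { 'g' }
Conflict for L: L → a and L → a id
  Overlap: { 'a' }
Conflict for Y: Y → g S and Y → L g S
  Overlap: { 'g' }
Conflict for Y: Y → e a g and Y → L g S
  Overlap: { 'e' }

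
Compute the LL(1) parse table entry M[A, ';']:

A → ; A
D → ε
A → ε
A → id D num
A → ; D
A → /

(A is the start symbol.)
A → ; A, A → ; D

To find M[A, ';'], we find productions for A where ';' is in the predict set (PREDICT(N → α) = (FIRST(α) \ {ε}) ∪ (FOLLOW(N) if α ⇒* ε)).

Relevant sets:
  FOLLOW(A) = { $ }

A → ; A: PREDICT = { ';' }
  ';' is in predict set, so this production goes in M[A, ';']
A → ε: PREDICT = { $ }
A → id D num: PREDICT = { 'id' }
A → ; D: PREDICT = { ';' }
  ';' is in predict set, so this production goes in M[A, ';']
A → /: PREDICT = { '/' }

M[A, ';'] = A → ; A, A → ; D  (a multiply-defined cell — the grammar is not LL(1))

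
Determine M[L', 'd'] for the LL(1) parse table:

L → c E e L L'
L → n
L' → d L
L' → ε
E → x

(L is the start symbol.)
L' → d L, L' → ε

To find M[L', 'd'], we find productions for L' where 'd' is in the predict set (PREDICT(N → α) = (FIRST(α) \ {ε}) ∪ (FOLLOW(N) if α ⇒* ε)).

Relevant sets:
  FOLLOW(L') = { $, 'd' }

L' → d L: PREDICT = { 'd' }
  'd' is in predict set, so this production goes in M[L', 'd']
L' → ε: PREDICT = { $, 'd' }
  'd' is in predict set, so this production goes in M[L', 'd']

M[L', 'd'] = L' → d L, L' → ε  (a multiply-defined cell — the grammar is not LL(1))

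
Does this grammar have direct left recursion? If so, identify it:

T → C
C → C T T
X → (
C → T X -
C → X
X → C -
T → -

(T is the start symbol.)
Direct left recursion occurs when N → N α for some non-terminal N (the right-hand side begins with the left-hand side itself).

T → C: starts with C
C → C T T: LEFT RECURSIVE (starts with C)
X → (: starts with '('
C → T X -: starts with T
C → X: starts with X
X → C -: starts with C
T → -: starts with '-'

The grammar has direct left recursion on: C.

Answer: Yes, C is left-recursive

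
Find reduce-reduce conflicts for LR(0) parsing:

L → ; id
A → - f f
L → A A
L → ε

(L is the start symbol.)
No reduce-reduce conflicts

A reduce-reduce conflict occurs when an LR(0) state has two complete items [A → α .] and [B → β .] — both call for a reduction, and with no lookahead the parser cannot choose between them.

Augment with L' → L and build the canonical LR(0) collection (I0 = CLOSURE({[L' → . L]}), then GOTO on every symbol after a dot until no new states appear). It has 9 states:
  I0: { [A → . - f f], [L → . ; id], [L → . A A], [L → .], [L' → . L] }  — shift, reduce
  I1: { [A → - . f f] }  — shift
  I2: { [L → ; . id] }  — shift
  I3: { [A → . - f f], [L → A . A] }  — shift
  I4: { [L' → L .] }  — accept
  I5: { [L → A A .] }  — reduce
  I6: { [L → ; id .] }  — reduce
  I7: { [A → - f . f] }  — shift
  I8: { [A → - f f .] }  — reduce

No state contains more than one complete item.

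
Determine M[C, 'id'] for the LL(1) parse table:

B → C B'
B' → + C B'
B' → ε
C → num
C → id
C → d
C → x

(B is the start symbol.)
To find M[C, 'id'], we find productions for C where 'id' is in the predict set (PREDICT(N → α) = (FIRST(α) \ {ε}) ∪ (FOLLOW(N) if α ⇒* ε)).

C → num: PREDICT = { 'num' }
C → id: PREDICT = { 'id' }
  'id' is in predict set, so this production goes in M[C, 'id']
C → d: PREDICT = { 'd' }
C → x: PREDICT = { 'x' }

M[C, 'id'] = C → id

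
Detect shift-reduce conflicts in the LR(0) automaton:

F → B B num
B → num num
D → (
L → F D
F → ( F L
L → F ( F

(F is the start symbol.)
Yes — I11: [D → ( .] vs [B → . num num]

A shift-reduce conflict occurs when an LR(0) state has both:
  - a complete (reduce) item [A → α .] (dot at the end), and
  - a shift item [B → β . c γ] (dot before a terminal).

Augment with F' → F and build the canonical LR(0) collection (I0 = CLOSURE({[F' → . F]}), then GOTO on every symbol after a dot until no new states appear). It has 14 states:
  I0: { [B → . num num], [F → . ( F L], [F → . B B num], [F' → . F] }  — shift
  I1: { [B → . num num], [F → ( . F L], [F → . ( F L], [F → . B B num] }  — shift
  I2: { [B → . num num], [F → B . B num] }  — shift
  I3: { [F' → F .] }  — accept
  I4: { [B → num . num] }  — shift
  I5: { [B → num num .] }  — reduce
  I6: { [F → B B . num] }  — shift
  I7: { [F → B B num .] }  — reduce
  I8: { [B → . num num], [F → ( F . L], [F → . ( F L], [F → . B B num], [L → . F ( F], [L → . F D] }  — shift
  I9: { [D → . (], [L → F . ( F], [L → F . D] }  — shift
  I10: { [F → ( F L .] }  — reduce
  I11: { [B → . num num], [D → ( .], [F → . ( F L], [F → . B B num], [L → F ( . F] }  — shift, reduce
  I12: { [L → F D .] }  — reduce
  I13: { [L → F ( F .] }  — reduce

I11 contains reduce item [D → ( .] and shift items [B → . num num], [F → . ( F L] — shift-reduce conflict.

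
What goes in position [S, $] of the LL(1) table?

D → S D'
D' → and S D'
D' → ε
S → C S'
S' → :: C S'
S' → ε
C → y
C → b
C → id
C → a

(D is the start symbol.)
Empty (error entry)

To find M[S, $], we find productions for S where $ is in the predict set (PREDICT(N → α) = (FIRST(α) \ {ε}) ∪ (FOLLOW(N) if α ⇒* ε)).

Relevant sets:
  FIRST(C) = { 'a', 'b', 'id', 'y' }

S → C S': PREDICT = { 'a', 'b', 'id', 'y' }

M[S, $] is empty (no production applies)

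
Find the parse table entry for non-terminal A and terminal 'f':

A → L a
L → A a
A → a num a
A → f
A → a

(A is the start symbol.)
To find M[A, 'f'], we find productions for A where 'f' is in the predict set (PREDICT(N → α) = (FIRST(α) \ {ε}) ∪ (FOLLOW(N) if α ⇒* ε)).

Relevant sets:
  FIRST(L) = { 'a', 'f' }

A → L a: PREDICT = { 'a', 'f' }
  'f' is in predict set, so this production goes in M[A, 'f']
A → a num a: PREDICT = { 'a' }
A → f: PREDICT = { 'f' }
  'f' is in predict set, so this production goes in M[A, 'f']
A → a: PREDICT = { 'a' }

M[A, 'f'] = A → L a, A → f  (a multiply-defined cell — the grammar is not LL(1))

Answer: A → L a, A → f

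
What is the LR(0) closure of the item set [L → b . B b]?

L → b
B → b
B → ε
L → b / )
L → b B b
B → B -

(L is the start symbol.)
To compute CLOSURE, for each item [A → α.Bβ] where B is a non-terminal, add [B → .γ] for all productions B → γ; repeat for the newly added items until nothing changes.

Start with: [L → b . B b]
  [L → b . B b] has the dot before B: add [B → . b], [B → .], [B → . B -]
No further items can be added.

CLOSURE = { [B → . B -], [B → . b], [B → .], [L → b . B b] }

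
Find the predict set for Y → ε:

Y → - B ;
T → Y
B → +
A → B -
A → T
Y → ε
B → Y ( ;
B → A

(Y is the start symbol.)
PREDICT(Y → ε) = (FIRST(RHS) \ {ε}) ∪ (FOLLOW(Y) if ε ∈ FIRST(RHS), i.e. RHS ⇒* ε)
The right-hand side is ε (FIRST(ε) = { ε }), so the predict set is FOLLOW(Y) = { $, '(', '-', ';' }
PREDICT(Y → ε) = { $, '(', '-', ';' }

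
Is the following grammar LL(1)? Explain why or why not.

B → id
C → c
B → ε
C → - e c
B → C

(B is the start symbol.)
A grammar is LL(1) if for each non-terminal N with multiple productions, the predict sets of those productions are pairwise disjoint, where PREDICT(N → α) = (FIRST(α) \ {ε}) ∪ (FOLLOW(N) if α ⇒* ε).

Relevant sets:
  FIRST(C) = { '-', 'c' }
  FOLLOW(B) = { $ }

For B:
  PREDICT(B → id) = { 'id' }
  PREDICT(B → ε) = { $ }
  PREDICT(B → C) = { '-', 'c' }
For C:
  PREDICT(C → c) = { 'c' }
  PREDICT(C → '-' e c) = { '-' }

All predict sets are disjoint. The grammar IS LL(1).

Answer: Yes, the grammar is LL(1).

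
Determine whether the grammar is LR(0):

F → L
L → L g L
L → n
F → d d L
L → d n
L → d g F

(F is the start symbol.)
A grammar is LR(0) if no state in the canonical LR(0) collection has:
  - both a shift item (dot before a terminal) and a complete item (shift-reduce conflict), or
  - two or more complete items (reduce-reduce conflict; the accept item [F' → F .] counts as a complete item here).

Augment with F' → F and build the canonical LR(0) collection (I0 = CLOSURE({[F' → . F]}), then GOTO on every symbol after a dot until no new states appear). It has 13 states:
  I0: { [F → . L], [F → . d d L], [F' → . F], [L → . L g L], [L → . d g F], [L → . d n], [L → . n] }  — shift
  I1: { [F' → F .] }  — accept
  I2: { [F → L .], [L → L . g L] }  — shift, reduce
  I3: { [F → d . d L], [L → d . g F], [L → d . n] }  — shift
  I4: { [L → n .] }  — reduce
  I5: { [F → d d . L], [L → . L g L], [L → . d g F], [L → . d n], [L → . n] }  — shift
  I6: { [F → . L], [F → . d d L], [L → . L g L], [L → . d g F], [L → . d n], [L → . n], [L → d g . F] }  — shift
  I7: { [L → d n .] }  — reduce
  I8: { [L → d g F .] }  — reduce
  I9: { [F → d d L .], [L → L . g L] }  — shift, reduce
  I10: { [L → d . g F], [L → d . n] }  — shift
  I11: { [L → . L g L], [L → . d g F], [L → . d n], [L → . n], [L → L g . L] }  — shift
  I12: { [L → L . g L], [L → L g L .] }  — shift, reduce

Conflict in state I2:
  Shift-reduce conflict between [F → L .] and [L → L . g L]
So the grammar is NOT LR(0).

Answer: No. Shift-reduce conflict between [F → L .] and [L → L . g L]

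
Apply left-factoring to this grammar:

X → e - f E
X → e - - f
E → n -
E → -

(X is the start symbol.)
X → e - X'
X' → f E
X' → - f
E → n -
E → -

Left-factoring transforms A → αβ₁ | αβ₂ into A → αA' and A' → β₁ | β₂
(α is the longest common prefix among the alternatives). Repeat until
no nonterminal has two alternatives with a common prefix.

Round 1: X has alternatives sharing prefix 'e -'. Introduce X': X → e - X'
  Add: X' → f E
  Add: X' → - f

No remaining common prefixes — done.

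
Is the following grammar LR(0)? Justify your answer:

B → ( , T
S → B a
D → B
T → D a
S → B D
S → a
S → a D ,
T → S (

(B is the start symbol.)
Augment with B' → B and build the canonical LR(0) collection (I0 = CLOSURE({[B' → . B]}), then GOTO on every symbol after a dot until no new states appear). It has 16 states:
  I0: { [B → . ( , T], [B' → . B] }  — shift
  I1: { [B → ( . , T] }  — shift
  I2: { [B' → B .] }  — accept
  I3: { [B → ( , . T], [B → . ( , T], [D → . B], [S → . B D], [S → . B a], [S → . a D ,], [S → . a], [T → . D a], [T → . S (] }  — shift
  I4: { [B → . ( , T], [D → . B], [D → B .], [S → B . D], [S → B . a] }  — shift, reduce
  I5: { [T → D . a] }  — shift
  I6: { [T → S . (] }  — shift
  I7: { [B → ( , T .] }  — reduce
  I8: { [B → . ( , T], [D → . B], [S → a . D ,], [S → a .] }  — shift, reduce
  I9: { [D → B .] }  — reduce
  I10: { [S → a D . ,] }  — shift
  I11: { [S → a D , .] }  — reduce
  I12: { [T → S ( .] }  — reduce
  I13: { [T → D a .] }  — reduce
  I14: { [S → B D .] }  — reduce
  I15: { [S → B a .] }  — reduce

Conflict in state I4:
  Shift-reduce conflict between [D → B .] and [B → . ( , T]
So the grammar is NOT LR(0).

Answer: No. Shift-reduce conflict between [D → B .] and [B → . ( , T]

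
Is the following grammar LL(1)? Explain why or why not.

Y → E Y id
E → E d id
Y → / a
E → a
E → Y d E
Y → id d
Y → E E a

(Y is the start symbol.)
No. Predict set conflict for Y: { '/' }

A grammar is LL(1) if for each non-terminal N with multiple productions, the predict sets of those productions are pairwise disjoint, where PREDICT(N → α) = (FIRST(α) \ {ε}) ∪ (FOLLOW(N) if α ⇒* ε).

Relevant sets:
  FIRST(E) = { '/', 'a', 'id' }
  FIRST(Y) = { '/', 'a', 'id' }

For Y:
  PREDICT(Y → E Y id) = { '/', 'a', 'id' }
  PREDICT(Y → '/' a) = { '/' }
  PREDICT(Y → id d) = { 'id' }
  PREDICT(Y → E E a) = { '/', 'a', 'id' }
For E:
  PREDICT(E → E d id) = { '/', 'a', 'id' }
  PREDICT(E → a) = { 'a' }
  PREDICT(E → Y d E) = { '/', 'a', 'id' }

Conflict found: Predict set conflict for Y: { '/' }
The grammar is NOT LL(1).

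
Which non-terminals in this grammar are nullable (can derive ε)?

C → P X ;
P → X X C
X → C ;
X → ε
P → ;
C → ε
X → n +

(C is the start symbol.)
{ 'C', 'P', 'X' }

A non-terminal is nullable if it can derive ε (the empty string): either it has an ε-production, or it has a production whose right-hand side consists entirely of nullable non-terminals.

ε-productions: X → ε, C → ε
So X, C are immediately nullable.
P → X X C: every symbol on the right is nullable, so P is nullable too.
Every non-terminal is now nullable.
Nullable = { 'C', 'P', 'X' }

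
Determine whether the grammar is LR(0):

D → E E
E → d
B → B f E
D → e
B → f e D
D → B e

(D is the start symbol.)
A grammar is LR(0) if no state in the canonical LR(0) collection has:
  - both a shift item (dot before a terminal) and a complete item (shift-reduce conflict), or
  - two or more complete items (reduce-reduce conflict; the accept item [D' → D .] counts as a complete item here).

Augment with D' → D and build the canonical LR(0) collection (I0 = CLOSURE({[D' → . D]}), then GOTO on every symbol after a dot until no new states appear). It has 13 states:
  I0: { [B → . B f E], [B → . f e D], [D → . B e], [D → . E E], [D → . e], [D' → . D], [E → . d] }  — shift
  I1: { [B → B . f E], [D → B . e] }  — shift
  I2: { [D' → D .] }  — accept
  I3: { [D → E . E], [E → . d] }  — shift
  I4: { [E → d .] }  — reduce
  I5: { [D → e .] }  — reduce
  I6: { [B → f . e D] }  — shift
  I7: { [B → . B f E], [B → . f e D], [B → f e . D], [D → . B e], [D → . E E], [D → . e], [E → . d] }  — shift
  I8: { [B → f e D .] }  — reduce
  I9: { [D → E E .] }  — reduce
  I10: { [D → B e .] }  — reduce
  I11: { [B → B f . E], [E → . d] }  — shift
  I12: { [B → B f E .] }  — reduce

Every state is either a pure shift/goto state or contains exactly one complete item and nothing to shift — no conflicts. The grammar is LR(0).

Answer: Yes, the grammar is LR(0)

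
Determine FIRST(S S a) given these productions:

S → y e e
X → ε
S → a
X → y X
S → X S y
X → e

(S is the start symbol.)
{ 'a', 'e', 'y' }

FIRST sets of the non-terminals involved (from the grammar, by fixed-point iteration):
  FIRST(S) = { 'a', 'e', 'y' }

To compute FIRST(S S a), process the symbols left to right:
Symbol S is a non-terminal. Add FIRST(S) \ {ε} = { 'a', 'e', 'y' }
S is not nullable (ε ∉ FIRST(S)), so stop here.
FIRST(S S a) = { 'a', 'e', 'y' }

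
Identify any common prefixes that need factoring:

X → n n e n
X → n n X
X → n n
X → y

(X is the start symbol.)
Left-factoring is needed when two productions for the same non-terminal
share a common prefix on the right-hand side.

Productions for X:
  X → n n e n
  X → n n X
  X → n n
  X → y

Found common prefix 'n n' in productions for X

Answer: Yes, X has productions with common prefix 'n n'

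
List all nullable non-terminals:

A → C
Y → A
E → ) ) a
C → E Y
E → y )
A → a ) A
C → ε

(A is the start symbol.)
A non-terminal is nullable if it can derive ε (the empty string): either it has an ε-production, or it has a production whose right-hand side consists entirely of nullable non-terminals.

ε-productions: C → ε
So C is immediately nullable.
A → C: every symbol on the right is nullable, so A is nullable too.
Y → A: every symbol on the right is nullable, so Y is nullable too.
No further non-terminal can be added: every production for the remaining non-terminals contains a terminal or a non-nullable non-terminal.
Nullable = { 'A', 'C', 'Y' }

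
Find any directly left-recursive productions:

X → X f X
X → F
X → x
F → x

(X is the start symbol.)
Yes, X is left-recursive

Direct left recursion occurs when N → N α for some non-terminal N (the right-hand side begins with the left-hand side itself).

X → X f X: LEFT RECURSIVE (starts with X)
X → F: starts with F
X → x: starts with x
F → x: starts with x

The grammar has direct left recursion on: X.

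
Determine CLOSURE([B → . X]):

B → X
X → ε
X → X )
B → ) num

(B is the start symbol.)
To compute CLOSURE, for each item [A → α.Bβ] where B is a non-terminal, add [B → .γ] for all productions B → γ; repeat for the newly added items until nothing changes.

Start with: [B → . X]
  [B → . X] has the dot before X: add [X → .], [X → . X )]
No further items can be added.

CLOSURE = { [B → . X], [X → . X )], [X → .] }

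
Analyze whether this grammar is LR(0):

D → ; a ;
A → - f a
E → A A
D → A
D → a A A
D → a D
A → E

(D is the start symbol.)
No. Shift-reduce conflict between [D → A .] and [A → . - f a]

A grammar is LR(0) if no state in the canonical LR(0) collection has:
  - both a shift item (dot before a terminal) and a complete item (shift-reduce conflict), or
  - two or more complete items (reduce-reduce conflict; the accept item [D' → D .] counts as a complete item here).

Augment with D' → D and build the canonical LR(0) collection (I0 = CLOSURE({[D' → . D]}), then GOTO on every symbol after a dot until no new states appear). It has 15 states:
  I0: { [A → . - f a], [A → . E], [D → . ; a ;], [D → . A], [D → . a A A], [D → . a D], [D' → . D], [E → . A A] }  — shift
  I1: { [A → - . f a] }  — shift
  I2: { [D → ; . a ;] }  — shift
  I3: { [A → . - f a], [A → . E], [D → A .], [E → . A A], [E → A . A] }  — shift, reduce
  I4: { [D' → D .] }  — accept
  I5: { [A → E .] }  — reduce
  I6: { [A → . - f a], [A → . E], [D → . ; a ;], [D → . A], [D → . a A A], [D → . a D], [D → a . A A], [D → a . D], [E → . A A] }  — shift
  I7: { [A → . - f a], [A → . E], [D → A .], [D → a A . A], [E → . A A], [E → A . A] }  — shift, reduce
  I8: { [D → a D .] }  — reduce
  I9: { [A → . - f a], [A → . E], [D → a A A .], [E → . A A], [E → A . A], [E → A A .] }  — shift, 2 reduces
  I10: { [A → . - f a], [A → . E], [E → . A A], [E → A . A], [E → A A .] }  — shift, reduce
  I11: { [D → ; a . ;] }  — shift
  I12: { [D → ; a ; .] }  — reduce
  I13: { [A → - f . a] }  — shift
  I14: { [A → - f a .] }  — reduce

Conflict in state I3:
  Shift-reduce conflict between [D → A .] and [A → . - f a]
So the grammar is NOT LR(0).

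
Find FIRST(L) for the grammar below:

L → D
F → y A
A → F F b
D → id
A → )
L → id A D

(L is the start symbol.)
To compute FIRST(L), examine every production with L on the left-hand side, reading each right-hand side left to right until a non-nullable symbol is reached.

FIRST sets of the other non-terminals involved (by the same procedure, iterated to a fixed point):
  FIRST(D) = { 'id' }

From L → D:
  - D is a non-terminal: add FIRST(D) \ {ε} = { 'id' }
    D is not nullable, so stop
From L → id A D:
  - id is a terminal: add 'id' and stop

Collecting: FIRST(L) = { 'id' }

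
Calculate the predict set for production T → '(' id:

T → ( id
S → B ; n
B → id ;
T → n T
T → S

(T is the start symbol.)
PREDICT(T → '(' id) = (FIRST(RHS) \ {ε}) ∪ (FOLLOW(T) if ε ∈ FIRST(RHS), i.e. RHS ⇒* ε)
FIRST('(' id) = { '(' }
ε ∉ FIRST('(' id), so FOLLOW(T) is not added.
PREDICT(T → '(' id) = { '(' }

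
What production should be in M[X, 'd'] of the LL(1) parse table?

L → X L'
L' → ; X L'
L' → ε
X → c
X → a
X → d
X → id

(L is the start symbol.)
To find M[X, 'd'], we find productions for X where 'd' is in the predict set (PREDICT(N → α) = (FIRST(α) \ {ε}) ∪ (FOLLOW(N) if α ⇒* ε)).

X → c: PREDICT = { 'c' }
X → a: PREDICT = { 'a' }
X → d: PREDICT = { 'd' }
  'd' is in predict set, so this production goes in M[X, 'd']
X → id: PREDICT = { 'id' }

M[X, 'd'] = X → d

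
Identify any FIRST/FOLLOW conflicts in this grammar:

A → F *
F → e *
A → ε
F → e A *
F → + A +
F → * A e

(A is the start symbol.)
A FIRST/FOLLOW conflict occurs when a non-terminal N has a nullable alternative N → β (β ⇒* ε) and another alternative N → α with FIRST(α) ∩ FOLLOW(N) ≠ ∅: on such a lookahead the parser cannot decide between expanding α and letting N vanish via β.

Nullable non-terminals: A.
FIRST sets used below: FIRST(F) = { '*', '+', 'e' }

A: nullable alternative(s) A → ε; FOLLOW(A) = { $, '*', '+', 'e' }
  A → F *: FIRST \ {ε} = { '*', '+', 'e' } — overlaps FOLLOW(A) on { '*', '+', 'e' }: CONFLICT
  A → ε: FIRST \ {ε} = { } — this is the only nullable alternative, skip

F has no nullable alternative, so no FIRST/FOLLOW check is needed there.

So the grammar has 1 FIRST/FOLLOW conflict (marked CONFLICT above).

Answer: Yes. A → F '*' with FOLLOW(A) on { '*', '+', 'e' }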